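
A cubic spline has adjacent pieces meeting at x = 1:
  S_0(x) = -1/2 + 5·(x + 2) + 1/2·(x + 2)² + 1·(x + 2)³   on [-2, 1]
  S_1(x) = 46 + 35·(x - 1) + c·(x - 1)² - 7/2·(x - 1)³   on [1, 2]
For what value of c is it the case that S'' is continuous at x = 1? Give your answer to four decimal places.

9.5000

S_0''(x) = 1 + 6·(x + 2), so S_0''(1) = 19. On the right, S_1''(1) = 2c, so c = 19/2.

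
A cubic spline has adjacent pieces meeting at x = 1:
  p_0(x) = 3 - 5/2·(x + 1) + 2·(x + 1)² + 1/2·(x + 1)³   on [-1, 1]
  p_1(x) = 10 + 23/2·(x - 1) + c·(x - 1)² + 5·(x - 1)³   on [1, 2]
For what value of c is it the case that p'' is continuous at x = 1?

5

p_0''(x) = 4 + 3·(x + 1), so p_0''(1) = 10. On the right, p_1''(1) = 2c, so c = 5.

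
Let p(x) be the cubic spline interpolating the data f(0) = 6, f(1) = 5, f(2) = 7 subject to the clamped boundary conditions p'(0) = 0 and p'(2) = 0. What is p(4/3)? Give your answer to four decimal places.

5.6296

Write M_i for p''(x_i). With h_i = 1, 1 and divided differences Δ_i = -1, 2, the continuity of p' gives the tridiagonal system
  1·M_0 + 4·M_1 + 1·M_2 = 6(Δ_1 - Δ_0) = 18
Clamped end conditions give two more equations: 2h_0·M_0 + h_0·M_1 = 6(Δ_0 - p'(0)) = -6 and h_1·M_1 + 2h_1·M_2 = 6(p'(2) - Δ_1) = -12.
Solving: M_0 = -15/2, M_1 = 9, M_2 = -21/2.
On [1, 2], p(x) = 5 + 3/4·(x - 1) + 9/2·(x - 1)² - 13/4·(x - 1)³.
With (x - 1) = 1/3: p(4/3) = 152/27.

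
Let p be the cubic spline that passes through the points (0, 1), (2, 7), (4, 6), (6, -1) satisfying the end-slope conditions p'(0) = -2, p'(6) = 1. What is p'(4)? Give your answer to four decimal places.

-4.1000

Let M_i = p''(x_i). Step sizes h_i = 2, 2, 2; slopes of the chords Δ_i = (y_(i+1) - y_i)/h_i = 3, -1/2, -7/2.
  2·M_0 + 8·M_1 + 2·M_2 = 6(Δ_1 - Δ_0) = -21
  2·M_1 + 8·M_2 + 2·M_3 = 6(Δ_2 - Δ_1) = -18
Clamped end conditions give two more equations: 2h_0·M_0 + h_0·M_1 = 6(Δ_0 - p'(0)) = 30 and h_2·M_2 + 2h_2·M_3 = 6(p'(6) - Δ_2) = 27.
Forward elimination and back-substitution give M_0 = 48/5, M_1 = -21/5, M_2 = -33/10, M_3 = 42/5.
On [4, 6], p'(x) = b_2 + 2c_2·(x - 4) + 3d_2·(x - 4)² with b_2 = Δ_2 - h_2(2M_2 + M_3)/6 = -41/10, c_2 = M_2/2 = -33/20, d_2 = (M_3 - M_2)/(6h_2) = 39/40. So p'(4) = -41/10.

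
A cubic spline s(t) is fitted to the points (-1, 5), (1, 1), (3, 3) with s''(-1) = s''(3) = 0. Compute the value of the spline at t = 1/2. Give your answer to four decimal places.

Put m_i = s'' at the i-th knot. Here h = (2, 2) and Δ = (-2, 1), so the interior equations h_(i-1)·m_(i-1) + 2(h_(i-1)+h_i)·m_i + h_i·m_(i+1) = 6(Δ_i − Δ_(i-1)) read
  2·m_0 + 8·m_1 + 2·m_2 = 6(Δ_1 - Δ_0) = 18
Natural end conditions: m_0 = m_2 = 0.
Forward elimination and back-substitution give m_0 = 0, m_1 = 9/4, m_2 = 0.
On [-1, 1], s(t) = 5 - 11/4·(t + 1) + 0·(t + 1)² + 3/16·(t + 1)³.
With (t + 1) = 3/2: s(1/2) = 193/128.

1.5078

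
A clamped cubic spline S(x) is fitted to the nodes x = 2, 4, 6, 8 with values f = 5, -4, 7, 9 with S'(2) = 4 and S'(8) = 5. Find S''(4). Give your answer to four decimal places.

15.0333

Put σ_i = S'' at the i-th knot. Here h = (2, 2, 2) and Δ = (-9/2, 11/2, 1), so the interior equations h_(i-1)·σ_(i-1) + 2(h_(i-1)+h_i)·σ_i + h_i·σ_(i+1) = 6(Δ_i − Δ_(i-1)) read
  2·σ_0 + 8·σ_1 + 2·σ_2 = 6(Δ_1 - Δ_0) = 60
  2·σ_1 + 8·σ_2 + 2·σ_3 = 6(Δ_2 - Δ_1) = -27
Clamped end conditions give two more equations: 2h_0·σ_0 + h_0·σ_1 = 6(Δ_0 - S'(2)) = -51 and h_2·σ_2 + 2h_2·σ_3 = 6(S'(8) - Δ_2) = 24.
Solving the tridiagonal system: σ_0 = -304/15, σ_1 = 451/30, σ_2 = -148/15, σ_3 = 164/15.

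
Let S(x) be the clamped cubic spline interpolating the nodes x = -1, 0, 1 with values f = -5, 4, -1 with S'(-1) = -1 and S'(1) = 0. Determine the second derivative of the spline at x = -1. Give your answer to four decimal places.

Put m_i = S'' at the i-th knot. Here h = (1, 1) and Δ = (9, -5), so the interior equations h_(i-1)·m_(i-1) + 2(h_(i-1)+h_i)·m_i + h_i·m_(i+1) = 6(Δ_i − Δ_(i-1)) read
  1·m_0 + 4·m_1 + 1·m_2 = 6(Δ_1 - Δ_0) = -84
Clamped end conditions give two more equations: 2h_0·m_0 + h_0·m_1 = 6(Δ_0 - S'(-1)) = 60 and h_1·m_1 + 2h_1·m_2 = 6(S'(1) - Δ_1) = 30.
Hence m_0 = 103/2, m_1 = -43, m_2 = 73/2.

51.5000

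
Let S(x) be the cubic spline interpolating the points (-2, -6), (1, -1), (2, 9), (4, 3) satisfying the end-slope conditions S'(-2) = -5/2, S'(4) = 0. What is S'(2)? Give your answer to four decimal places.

Put σ_i = S'' at the i-th knot. Here h = (3, 1, 2) and Δ = (5/3, 10, -3), so the interior equations h_(i-1)·σ_(i-1) + 2(h_(i-1)+h_i)·σ_i + h_i·σ_(i+1) = 6(Δ_i − Δ_(i-1)) read
  3·σ_0 + 8·σ_1 + 1·σ_2 = 6(Δ_1 - Δ_0) = 50
  1·σ_1 + 6·σ_2 + 2·σ_3 = 6(Δ_2 - Δ_1) = -78
Clamped end conditions give two more equations: 2h_0·σ_0 + h_0·σ_1 = 6(Δ_0 - S'(-2)) = 25 and h_2·σ_2 + 2h_2·σ_3 = 6(S'(4) - Δ_2) = 18.
Hence σ_0 = -4/21, σ_1 = 61/7, σ_2 = -134/7, σ_3 = 197/14.
On [2, 4], S'(x) = b_2 + 2c_2·(x - 2) + 3d_2·(x - 2)² with b_2 = Δ_2 - h_2(2σ_2 + σ_3)/6 = 71/14, c_2 = σ_2/2 = -67/7, d_2 = (σ_3 - σ_2)/(6h_2) = 155/56. So S'(2) = 71/14.

5.0714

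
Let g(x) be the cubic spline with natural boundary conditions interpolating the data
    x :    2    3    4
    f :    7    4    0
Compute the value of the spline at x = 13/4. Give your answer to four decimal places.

Put σ_i = g'' at the i-th knot. Here h = (1, 1) and Δ = (-3, -4), so the interior equations h_(i-1)·σ_(i-1) + 2(h_(i-1)+h_i)·σ_i + h_i·σ_(i+1) = 6(Δ_i − Δ_(i-1)) read
  1·σ_0 + 4·σ_1 + 1·σ_2 = 6(Δ_1 - Δ_0) = -6
Natural end conditions: σ_0 = σ_2 = 0.
Hence σ_0 = 0, σ_1 = -3/2, σ_2 = 0.
On [3, 4], g(x) = 4 - 7/2·(x - 3) - 3/4·(x - 3)² + 1/4·(x - 3)³.
With (x - 3) = 1/4: g(13/4) = 789/256.

3.0820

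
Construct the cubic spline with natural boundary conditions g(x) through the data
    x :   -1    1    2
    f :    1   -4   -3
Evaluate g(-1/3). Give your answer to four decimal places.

-1.3580

Let σ_i = g''(x_i). Step sizes h_i = 2, 1; slopes of the chords Δ_i = (y_(i+1) - y_i)/h_i = -5/2, 1.
  2·σ_0 + 6·σ_1 + 1·σ_2 = 6(Δ_1 - Δ_0) = 21
Natural end conditions: σ_0 = σ_2 = 0.
Solving: σ_0 = 0, σ_1 = 7/2, σ_2 = 0.
On [-1, 1], g(x) = 1 - 11/3·(x + 1) + 0·(x + 1)² + 7/24·(x + 1)³.
With (x + 1) = 2/3: g(-1/3) = -110/81.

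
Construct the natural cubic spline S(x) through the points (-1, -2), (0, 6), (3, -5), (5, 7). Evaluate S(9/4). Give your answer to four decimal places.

Write M_i for S''(x_i). With h_i = 1, 3, 2 and divided differences Δ_i = 8, -11/3, 6, the continuity of S' gives the tridiagonal system
  1·M_0 + 8·M_1 + 3·M_2 = 6(Δ_1 - Δ_0) = -70
  3·M_1 + 10·M_2 + 2·M_3 = 6(Δ_2 - Δ_1) = 58
Natural end conditions: M_0 = M_3 = 0.
Solving: M_0 = 0, M_1 = -874/71, M_2 = 674/71, M_3 = 0.
On [0, 3], S(x) = 6 + 830/213·x - 437/71·x² + 86/71·x³.
With x = 9/4: S(9/4) = -5895/2272.

-2.5946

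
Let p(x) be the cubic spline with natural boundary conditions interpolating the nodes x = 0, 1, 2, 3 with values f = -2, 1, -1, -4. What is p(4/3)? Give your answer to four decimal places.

0.7827

Let M_i = p''(x_i). Step sizes h_i = 1, 1, 1; slopes of the chords Δ_i = (y_(i+1) - y_i)/h_i = 3, -2, -3.
  1·M_0 + 4·M_1 + 1·M_2 = 6(Δ_1 - Δ_0) = -30
  1·M_1 + 4·M_2 + 1·M_3 = 6(Δ_2 - Δ_1) = -6
Natural end conditions: M_0 = M_3 = 0.
Forward elimination and back-substitution give M_0 = 0, M_1 = -38/5, M_2 = 2/5, M_3 = 0.
On [1, 2], p(x) = 1 + 7/15·(x - 1) - 19/5·(x - 1)² + 4/3·(x - 1)³.
With (x - 1) = 1/3: p(4/3) = 317/405.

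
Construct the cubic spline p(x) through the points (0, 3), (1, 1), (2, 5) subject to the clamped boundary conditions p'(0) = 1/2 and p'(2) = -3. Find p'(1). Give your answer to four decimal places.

Let M_i = p''(x_i). Step sizes h_i = 1, 1; slopes of the chords Δ_i = (y_(i+1) - y_i)/h_i = -2, 4.
  1·M_0 + 4·M_1 + 1·M_2 = 6(Δ_1 - Δ_0) = 36
Clamped end conditions give two more equations: 2h_0·M_0 + h_0·M_1 = 6(Δ_0 - p'(0)) = -15 and h_1·M_1 + 2h_1·M_2 = 6(p'(2) - Δ_1) = -42.
Solving the tridiagonal system: M_0 = -73/4, M_1 = 43/2, M_2 = -127/4.
On [1, 2], p'(x) = b_1 + 2c_1·(x - 1) + 3d_1·(x - 1)² with b_1 = Δ_1 - h_1(2M_1 + M_2)/6 = 17/8, c_1 = M_1/2 = 43/4, d_1 = (M_2 - M_1)/(6h_1) = -71/8. So p'(1) = 17/8.

2.1250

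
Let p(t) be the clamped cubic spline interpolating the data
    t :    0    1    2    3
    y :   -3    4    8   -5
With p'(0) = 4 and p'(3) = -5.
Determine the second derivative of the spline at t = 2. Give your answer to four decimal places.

-36.8000

With M_i denoting the second derivative at x_i, h_i = 1, 1, 1, and Δ_i = (y_(i+1) − y_i)/h_i = 7, 4, -13:
  1·M_0 + 4·M_1 + 1·M_2 = 6(Δ_1 - Δ_0) = -18
  1·M_1 + 4·M_2 + 1·M_3 = 6(Δ_2 - Δ_1) = -102
Clamped end conditions give two more equations: 2h_0·M_0 + h_0·M_1 = 6(Δ_0 - p'(0)) = 18 and h_2·M_2 + 2h_2·M_3 = 6(p'(3) - Δ_2) = 48.
Solving: M_0 = 38/5, M_1 = 14/5, M_2 = -184/5, M_3 = 212/5.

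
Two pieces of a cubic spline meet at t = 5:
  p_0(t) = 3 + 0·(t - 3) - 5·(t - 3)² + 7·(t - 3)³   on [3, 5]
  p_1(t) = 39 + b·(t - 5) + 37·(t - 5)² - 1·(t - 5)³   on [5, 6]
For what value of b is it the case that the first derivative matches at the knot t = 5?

p_0'(t) = 0 - 10·(t - 3) + 21·(t - 3)², so p_0'(5) = 64. On the right, p_1'(5) = b, so b = 64.

64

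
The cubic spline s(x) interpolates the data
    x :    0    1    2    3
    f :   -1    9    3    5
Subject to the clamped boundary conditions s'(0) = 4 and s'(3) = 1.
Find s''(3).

With M_i denoting the second derivative at x_i, h_i = 1, 1, 1, and Δ_i = (y_(i+1) − y_i)/h_i = 10, -6, 2:
  1·M_0 + 4·M_1 + 1·M_2 = 6(Δ_1 - Δ_0) = -96
  1·M_1 + 4·M_2 + 1·M_3 = 6(Δ_2 - Δ_1) = 48
Clamped end conditions give two more equations: 2h_0·M_0 + h_0·M_1 = 6(Δ_0 - s'(0)) = 36 and h_2·M_2 + 2h_2·M_3 = 6(s'(3) - Δ_2) = -6.
Forward elimination and back-substitution give M_0 = 38, M_1 = -40, M_2 = 26, M_3 = -16.

-16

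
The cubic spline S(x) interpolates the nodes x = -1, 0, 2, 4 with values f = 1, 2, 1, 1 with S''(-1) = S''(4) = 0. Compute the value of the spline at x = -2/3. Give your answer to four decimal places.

Let M_i = S''(x_i). Step sizes h_i = 1, 2, 2; slopes of the chords Δ_i = (y_(i+1) - y_i)/h_i = 1, -1/2, 0.
  1·M_0 + 6·M_1 + 2·M_2 = 6(Δ_1 - Δ_0) = -9
  2·M_1 + 8·M_2 + 2·M_3 = 6(Δ_2 - Δ_1) = 3
Natural end conditions: M_0 = M_3 = 0.
Solving the tridiagonal system: M_0 = 0, M_1 = -39/22, M_2 = 9/11, M_3 = 0.
On [-1, 0], S(x) = 1 + 57/44·(x + 1) + 0·(x + 1)² - 13/44·(x + 1)³.
With (x + 1) = 1/3: S(-2/3) = 422/297.

1.4209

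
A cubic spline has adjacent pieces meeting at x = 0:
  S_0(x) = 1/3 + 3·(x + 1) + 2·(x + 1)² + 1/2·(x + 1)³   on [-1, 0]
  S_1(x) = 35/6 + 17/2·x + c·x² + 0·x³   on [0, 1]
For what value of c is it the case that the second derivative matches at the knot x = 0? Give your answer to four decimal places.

3.5000

S_0''(x) = 4 + 3·(x + 1), so S_0''(0) = 7. On the right, S_1''(0) = 2c, so c = 7/2.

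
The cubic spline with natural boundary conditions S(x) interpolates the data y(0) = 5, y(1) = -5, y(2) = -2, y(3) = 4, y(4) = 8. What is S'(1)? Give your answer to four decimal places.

Put σ_i = S'' at the i-th knot. Here h = (1, 1, 1, 1) and Δ = (-10, 3, 6, 4), so the interior equations h_(i-1)·σ_(i-1) + 2(h_(i-1)+h_i)·σ_i + h_i·σ_(i+1) = 6(Δ_i − Δ_(i-1)) read
  1·σ_0 + 4·σ_1 + 1·σ_2 = 6(Δ_1 - Δ_0) = 78
  1·σ_1 + 4·σ_2 + 1·σ_3 = 6(Δ_2 - Δ_1) = 18
  1·σ_2 + 4·σ_3 + 1·σ_4 = 6(Δ_3 - Δ_2) = -12
Natural end conditions: σ_0 = σ_4 = 0.
Solving the tridiagonal system: σ_0 = 0, σ_1 = 543/28, σ_2 = 3/7, σ_3 = -87/28, σ_4 = 0.
On [1, 2], S'(x) = b_1 + 2c_1·(x - 1) + 3d_1·(x - 1)² with b_1 = Δ_1 - h_1(2σ_1 + σ_2)/6 = -99/28, c_1 = σ_1/2 = 543/56, d_1 = (σ_2 - σ_1)/(6h_1) = -177/56. So S'(1) = -99/28.

-3.5357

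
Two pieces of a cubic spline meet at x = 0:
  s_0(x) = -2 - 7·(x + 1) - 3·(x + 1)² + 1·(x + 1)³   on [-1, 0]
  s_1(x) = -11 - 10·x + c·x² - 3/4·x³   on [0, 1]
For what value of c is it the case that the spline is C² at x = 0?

0

s_0''(x) = -6 + 6·(x + 1), so s_0''(0) = 0. On the right, s_1''(0) = 2c, so c = 0.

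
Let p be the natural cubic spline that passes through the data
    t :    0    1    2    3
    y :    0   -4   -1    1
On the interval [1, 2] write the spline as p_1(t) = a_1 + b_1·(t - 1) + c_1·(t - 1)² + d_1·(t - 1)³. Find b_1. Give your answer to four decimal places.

-0.1333

Put M_i = p'' at the i-th knot. Here h = (1, 1, 1) and Δ = (-4, 3, 2), so the interior equations h_(i-1)·M_(i-1) + 2(h_(i-1)+h_i)·M_i + h_i·M_(i+1) = 6(Δ_i − Δ_(i-1)) read
  1·M_0 + 4·M_1 + 1·M_2 = 6(Δ_1 - Δ_0) = 42
  1·M_1 + 4·M_2 + 1·M_3 = 6(Δ_2 - Δ_1) = -6
Natural end conditions: M_0 = M_3 = 0.
Solving: M_0 = 0, M_1 = 58/5, M_2 = -22/5, M_3 = 0.
On [1, 2], with p_1(t) = a_1 + b_1·(t - 1) + c_1·(t - 1)² + d_1·(t - 1)³: c_1 = M_1/2 = 29/5, d_1 = (M_2 - M_1)/(6h_1) = -8/3, b_1 = Δ_1 - h_1(2M_1 + M_2)/6 = -2/15.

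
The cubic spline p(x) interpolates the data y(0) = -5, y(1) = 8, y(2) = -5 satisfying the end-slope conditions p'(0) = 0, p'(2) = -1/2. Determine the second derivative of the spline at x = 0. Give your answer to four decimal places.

77.7500

With m_i denoting the second derivative at x_i, h_i = 1, 1, and Δ_i = (y_(i+1) − y_i)/h_i = 13, -13:
  1·m_0 + 4·m_1 + 1·m_2 = 6(Δ_1 - Δ_0) = -156
Clamped end conditions give two more equations: 2h_0·m_0 + h_0·m_1 = 6(Δ_0 - p'(0)) = 78 and h_1·m_1 + 2h_1·m_2 = 6(p'(2) - Δ_1) = 75.
Forward elimination and back-substitution give m_0 = 311/4, m_1 = -155/2, m_2 = 305/4.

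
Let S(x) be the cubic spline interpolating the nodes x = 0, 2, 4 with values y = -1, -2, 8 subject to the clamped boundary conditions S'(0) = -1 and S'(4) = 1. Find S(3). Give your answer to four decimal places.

Let m_i = S''(x_i). Step sizes h_i = 2, 2; slopes of the chords Δ_i = (y_(i+1) - y_i)/h_i = -1/2, 5.
  2·m_0 + 8·m_1 + 2·m_2 = 6(Δ_1 - Δ_0) = 33
Clamped end conditions give two more equations: 2h_0·m_0 + h_0·m_1 = 6(Δ_0 - S'(0)) = 3 and h_1·m_1 + 2h_1·m_2 = 6(S'(4) - Δ_1) = -24.
Hence m_0 = -23/8, m_1 = 29/4, m_2 = -77/8.
On [2, 4], S(x) = -2 + 27/8·(x - 2) + 29/8·(x - 2)² - 45/32·(x - 2)³.
With (x - 2) = 1: S(3) = 115/32.

3.5938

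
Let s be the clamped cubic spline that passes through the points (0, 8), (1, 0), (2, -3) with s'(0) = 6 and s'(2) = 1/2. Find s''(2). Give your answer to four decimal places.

With σ_i denoting the second derivative at x_i, h_i = 1, 1, and Δ_i = (y_(i+1) − y_i)/h_i = -8, -3:
  1·σ_0 + 4·σ_1 + 1·σ_2 = 6(Δ_1 - Δ_0) = 30
Clamped end conditions give two more equations: 2h_0·σ_0 + h_0·σ_1 = 6(Δ_0 - s'(0)) = -84 and h_1·σ_1 + 2h_1·σ_2 = 6(s'(2) - Δ_1) = 21.
Hence σ_0 = -209/4, σ_1 = 41/2, σ_2 = 1/4.

0.2500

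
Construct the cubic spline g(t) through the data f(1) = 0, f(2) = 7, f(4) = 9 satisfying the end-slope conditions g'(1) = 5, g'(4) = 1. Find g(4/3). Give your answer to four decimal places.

With M_i denoting the second derivative at x_i, h_i = 1, 2, and Δ_i = (y_(i+1) − y_i)/h_i = 7, 1:
  1·M_0 + 6·M_1 + 2·M_2 = 6(Δ_1 - Δ_0) = -36
Clamped end conditions give two more equations: 2h_0·M_0 + h_0·M_1 = 6(Δ_0 - g'(1)) = 12 and h_1·M_1 + 2h_1·M_2 = 6(g'(4) - Δ_1) = 0.
Solving the tridiagonal system: M_0 = 32/3, M_1 = -28/3, M_2 = 14/3.
On [1, 2], g(t) = 0 + 5·(t - 1) + 16/3·(t - 1)² - 10/3·(t - 1)³.
With (t - 1) = 1/3: g(4/3) = 173/81.

2.1358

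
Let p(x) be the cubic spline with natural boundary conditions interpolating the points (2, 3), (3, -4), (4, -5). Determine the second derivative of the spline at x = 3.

With σ_i denoting the second derivative at x_i, h_i = 1, 1, and Δ_i = (y_(i+1) − y_i)/h_i = -7, -1:
  1·σ_0 + 4·σ_1 + 1·σ_2 = 6(Δ_1 - Δ_0) = 36
Natural end conditions: σ_0 = σ_2 = 0.
Forward elimination and back-substitution give σ_0 = 0, σ_1 = 9, σ_2 = 0.

9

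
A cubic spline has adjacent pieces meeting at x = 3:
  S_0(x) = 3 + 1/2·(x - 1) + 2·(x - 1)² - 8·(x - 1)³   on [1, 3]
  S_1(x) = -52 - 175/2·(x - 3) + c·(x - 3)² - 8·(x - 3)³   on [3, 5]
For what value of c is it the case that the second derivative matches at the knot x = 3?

-46

S_0''(x) = 4 - 48·(x - 1), so S_0''(3) = -92. On the right, S_1''(3) = 2c, so c = -46.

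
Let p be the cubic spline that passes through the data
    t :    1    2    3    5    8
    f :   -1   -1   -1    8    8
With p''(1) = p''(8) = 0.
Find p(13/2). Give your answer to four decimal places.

10.2001

Put σ_i = p'' at the i-th knot. Here h = (1, 1, 2, 3) and Δ = (0, 0, 9/2, 0), so the interior equations h_(i-1)·σ_(i-1) + 2(h_(i-1)+h_i)·σ_i + h_i·σ_(i+1) = 6(Δ_i − Δ_(i-1)) read
  1·σ_0 + 4·σ_1 + 1·σ_2 = 6(Δ_1 - Δ_0) = 0
  1·σ_1 + 6·σ_2 + 2·σ_3 = 6(Δ_2 - Δ_1) = 27
  2·σ_2 + 10·σ_3 + 3·σ_4 = 6(Δ_3 - Δ_2) = -27
Natural end conditions: σ_0 = σ_4 = 0.
Solving: σ_0 = 0, σ_1 = -162/107, σ_2 = 648/107, σ_3 = -837/214, σ_4 = 0.
On [5, 8], p(t) = 8 + 837/214·(t - 5) - 837/428·(t - 5)² + 93/428·(t - 5)³.
With (t - 5) = 3/2: p(13/2) = 34925/3424.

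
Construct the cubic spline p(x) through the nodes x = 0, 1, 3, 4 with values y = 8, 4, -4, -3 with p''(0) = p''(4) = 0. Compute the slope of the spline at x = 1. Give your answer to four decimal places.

-4.6250

Let M_i = p''(x_i). Step sizes h_i = 1, 2, 1; slopes of the chords Δ_i = (y_(i+1) - y_i)/h_i = -4, -4, 1.
  1·M_0 + 6·M_1 + 2·M_2 = 6(Δ_1 - Δ_0) = 0
  2·M_1 + 6·M_2 + 1·M_3 = 6(Δ_2 - Δ_1) = 30
Natural end conditions: M_0 = M_3 = 0.
Forward elimination and back-substitution give M_0 = 0, M_1 = -15/8, M_2 = 45/8, M_3 = 0.
On [1, 3], p'(x) = b_1 + 2c_1·(x - 1) + 3d_1·(x - 1)² with b_1 = Δ_1 - h_1(2M_1 + M_2)/6 = -37/8, c_1 = M_1/2 = -15/16, d_1 = (M_2 - M_1)/(6h_1) = 5/8. So p'(1) = -37/8.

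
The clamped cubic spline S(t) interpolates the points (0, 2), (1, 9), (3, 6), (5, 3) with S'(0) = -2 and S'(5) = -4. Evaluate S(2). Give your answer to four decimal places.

10.1359

Write m_i for S''(x_i). With h_i = 1, 2, 2 and divided differences Δ_i = 7, -3/2, -3/2, the continuity of S' gives the tridiagonal system
  1·m_0 + 6·m_1 + 2·m_2 = 6(Δ_1 - Δ_0) = -51
  2·m_1 + 8·m_2 + 2·m_3 = 6(Δ_2 - Δ_1) = 0
Clamped end conditions give two more equations: 2h_0·m_0 + h_0·m_1 = 6(Δ_0 - S'(0)) = 54 and h_2·m_2 + 2h_2·m_3 = 6(S'(5) - Δ_2) = -15.
Solving the tridiagonal system: m_0 = 808/23, m_1 = -374/23, m_2 = 263/46, m_3 = -152/23.
On [1, 3], S(t) = 9 + 171/23·(t - 1) - 187/23·(t - 1)² + 337/184·(t - 1)³.
With (t - 1) = 1: S(2) = 1865/184.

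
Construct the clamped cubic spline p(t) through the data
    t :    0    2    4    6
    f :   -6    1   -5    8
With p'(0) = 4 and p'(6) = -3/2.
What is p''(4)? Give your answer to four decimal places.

Write M_i for p''(x_i). With h_i = 2, 2, 2 and divided differences Δ_i = 7/2, -3, 13/2, the continuity of p' gives the tridiagonal system
  2·M_0 + 8·M_1 + 2·M_2 = 6(Δ_1 - Δ_0) = -39
  2·M_1 + 8·M_2 + 2·M_3 = 6(Δ_2 - Δ_1) = 57
Clamped end conditions give two more equations: 2h_0·M_0 + h_0·M_1 = 6(Δ_0 - p'(0)) = -3 and h_2·M_2 + 2h_2·M_3 = 6(p'(6) - Δ_2) = -48.
Hence M_0 = 119/30, M_1 = -283/30, M_2 = 214/15, M_3 = -287/15.

14.2667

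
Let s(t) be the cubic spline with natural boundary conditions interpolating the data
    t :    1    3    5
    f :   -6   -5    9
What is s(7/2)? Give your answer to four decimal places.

Put M_i = s'' at the i-th knot. Here h = (2, 2) and Δ = (1/2, 7), so the interior equations h_(i-1)·M_(i-1) + 2(h_(i-1)+h_i)·M_i + h_i·M_(i+1) = 6(Δ_i − Δ_(i-1)) read
  2·M_0 + 8·M_1 + 2·M_2 = 6(Δ_1 - Δ_0) = 39
Natural end conditions: M_0 = M_2 = 0.
Hence M_0 = 0, M_1 = 39/8, M_2 = 0.
On [3, 5], s(t) = -5 + 15/4·(t - 3) + 39/16·(t - 3)² - 13/32·(t - 3)³.
With (t - 3) = 1/2: s(7/2) = -657/256.

-2.5664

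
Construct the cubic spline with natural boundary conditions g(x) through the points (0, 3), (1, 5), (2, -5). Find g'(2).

Let M_i = g''(x_i). Step sizes h_i = 1, 1; slopes of the chords Δ_i = (y_(i+1) - y_i)/h_i = 2, -10.
  1·M_0 + 4·M_1 + 1·M_2 = 6(Δ_1 - Δ_0) = -72
Natural end conditions: M_0 = M_2 = 0.
Forward elimination and back-substitution give M_0 = 0, M_1 = -18, M_2 = 0.
On [1, 2], g'(x) = b_1 + 2c_1·(x - 1) + 3d_1·(x - 1)² with b_1 = Δ_1 - h_1(2M_1 + M_2)/6 = -4, c_1 = M_1/2 = -9, d_1 = (M_2 - M_1)/(6h_1) = 3. So g'(2) = -13.

-13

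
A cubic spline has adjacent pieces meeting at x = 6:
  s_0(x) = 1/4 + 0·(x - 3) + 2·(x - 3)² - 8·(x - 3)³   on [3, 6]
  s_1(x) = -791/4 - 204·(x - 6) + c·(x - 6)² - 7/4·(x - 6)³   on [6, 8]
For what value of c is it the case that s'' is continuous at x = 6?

s_0''(x) = 4 - 48·(x - 3), so s_0''(6) = -140. On the right, s_1''(6) = 2c, so c = -70.

-70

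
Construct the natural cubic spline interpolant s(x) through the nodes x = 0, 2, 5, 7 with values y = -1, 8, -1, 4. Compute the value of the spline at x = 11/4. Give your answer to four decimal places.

6.9229

With σ_i denoting the second derivative at x_i, h_i = 2, 3, 2, and Δ_i = (y_(i+1) − y_i)/h_i = 9/2, -3, 5/2:
  2·σ_0 + 10·σ_1 + 3·σ_2 = 6(Δ_1 - Δ_0) = -45
  3·σ_1 + 10·σ_2 + 2·σ_3 = 6(Δ_2 - Δ_1) = 33
Natural end conditions: σ_0 = σ_3 = 0.
Solving: σ_0 = 0, σ_1 = -549/91, σ_2 = 465/91, σ_3 = 0.
On [2, 5], s(x) = 8 + 87/182·(x - 2) - 549/182·(x - 2)² + 13/21·(x - 2)³.
With (x - 2) = 3/4: s(11/4) = 40319/5824.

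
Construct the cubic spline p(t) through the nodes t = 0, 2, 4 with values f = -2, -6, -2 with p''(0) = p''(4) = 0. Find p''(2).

Let m_i = p''(x_i). Step sizes h_i = 2, 2; slopes of the chords Δ_i = (y_(i+1) - y_i)/h_i = -2, 2.
  2·m_0 + 8·m_1 + 2·m_2 = 6(Δ_1 - Δ_0) = 24
Natural end conditions: m_0 = m_2 = 0.
Hence m_0 = 0, m_1 = 3, m_2 = 0.

3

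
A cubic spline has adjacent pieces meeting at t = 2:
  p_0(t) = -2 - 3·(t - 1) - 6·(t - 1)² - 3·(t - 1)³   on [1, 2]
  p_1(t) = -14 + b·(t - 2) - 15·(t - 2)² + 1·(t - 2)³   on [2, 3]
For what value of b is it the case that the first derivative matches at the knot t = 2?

p_0'(t) = -3 - 12·(t - 1) - 9·(t - 1)², so p_0'(2) = -24. On the right, p_1'(2) = b, so b = -24.

-24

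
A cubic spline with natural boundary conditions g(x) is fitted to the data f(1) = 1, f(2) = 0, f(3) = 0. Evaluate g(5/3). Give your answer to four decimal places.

0.2407

With m_i denoting the second derivative at x_i, h_i = 1, 1, and Δ_i = (y_(i+1) − y_i)/h_i = -1, 0:
  1·m_0 + 4·m_1 + 1·m_2 = 6(Δ_1 - Δ_0) = 6
Natural end conditions: m_0 = m_2 = 0.
Hence m_0 = 0, m_1 = 3/2, m_2 = 0.
On [1, 2], g(x) = 1 - 5/4·(x - 1) + 0·(x - 1)² + 1/4·(x - 1)³.
With (x - 1) = 2/3: g(5/3) = 13/54.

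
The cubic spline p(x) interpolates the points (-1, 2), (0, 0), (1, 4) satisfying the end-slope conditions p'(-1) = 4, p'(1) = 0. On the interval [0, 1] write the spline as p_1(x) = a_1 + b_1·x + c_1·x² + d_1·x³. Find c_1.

Put M_i = p'' at the i-th knot. Here h = (1, 1) and Δ = (-2, 4), so the interior equations h_(i-1)·M_(i-1) + 2(h_(i-1)+h_i)·M_i + h_i·M_(i+1) = 6(Δ_i − Δ_(i-1)) read
  1·M_0 + 4·M_1 + 1·M_2 = 6(Δ_1 - Δ_0) = 36
Clamped end conditions give two more equations: 2h_0·M_0 + h_0·M_1 = 6(Δ_0 - p'(-1)) = -36 and h_1·M_1 + 2h_1·M_2 = 6(p'(1) - Δ_1) = -24.
Solving the tridiagonal system: M_0 = -29, M_1 = 22, M_2 = -23.
On [0, 1], with p_1(x) = a_1 + b_1·x + c_1·x² + d_1·x³: c_1 = M_1/2 = 11, d_1 = (M_2 - M_1)/(6h_1) = -15/2, b_1 = Δ_1 - h_1(2M_1 + M_2)/6 = 1/2.

11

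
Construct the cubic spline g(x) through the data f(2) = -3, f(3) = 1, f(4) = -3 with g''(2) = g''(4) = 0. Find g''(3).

-12

With M_i denoting the second derivative at x_i, h_i = 1, 1, and Δ_i = (y_(i+1) − y_i)/h_i = 4, -4:
  1·M_0 + 4·M_1 + 1·M_2 = 6(Δ_1 - Δ_0) = -48
Natural end conditions: M_0 = M_2 = 0.
Hence M_0 = 0, M_1 = -12, M_2 = 0.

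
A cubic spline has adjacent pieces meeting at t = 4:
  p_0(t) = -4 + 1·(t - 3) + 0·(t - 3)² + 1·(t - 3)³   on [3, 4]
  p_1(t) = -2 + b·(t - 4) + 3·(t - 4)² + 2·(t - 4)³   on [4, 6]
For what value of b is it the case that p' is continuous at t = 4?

p_0'(t) = 1 + 0·(t - 3) + 3·(t - 3)², so p_0'(4) = 4. On the right, p_1'(4) = b, so b = 4.

4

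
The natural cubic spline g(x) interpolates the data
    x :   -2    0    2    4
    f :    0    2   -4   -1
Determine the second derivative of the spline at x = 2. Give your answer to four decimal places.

Let m_i = g''(x_i). Step sizes h_i = 2, 2, 2; slopes of the chords Δ_i = (y_(i+1) - y_i)/h_i = 1, -3, 3/2.
  2·m_0 + 8·m_1 + 2·m_2 = 6(Δ_1 - Δ_0) = -24
  2·m_1 + 8·m_2 + 2·m_3 = 6(Δ_2 - Δ_1) = 27
Natural end conditions: m_0 = m_3 = 0.
Solving: m_0 = 0, m_1 = -41/10, m_2 = 22/5, m_3 = 0.

4.4000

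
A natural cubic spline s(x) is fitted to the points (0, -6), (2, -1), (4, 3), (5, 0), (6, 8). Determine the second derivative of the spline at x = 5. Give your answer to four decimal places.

Let σ_i = s''(x_i). Step sizes h_i = 2, 2, 1, 1; slopes of the chords Δ_i = (y_(i+1) - y_i)/h_i = 5/2, 2, -3, 8.
  2·σ_0 + 8·σ_1 + 2·σ_2 = 6(Δ_1 - Δ_0) = -3
  2·σ_1 + 6·σ_2 + 1·σ_3 = 6(Δ_2 - Δ_1) = -30
  1·σ_2 + 4·σ_3 + 1·σ_4 = 6(Δ_3 - Δ_2) = 66
Natural end conditions: σ_0 = σ_4 = 0.
Hence σ_0 = 0, σ_1 = 101/56, σ_2 = -61/7, σ_3 = 523/28, σ_4 = 0.

18.6786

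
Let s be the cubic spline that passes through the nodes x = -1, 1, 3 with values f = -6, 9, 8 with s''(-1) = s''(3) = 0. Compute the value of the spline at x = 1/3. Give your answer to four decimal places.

Put m_i = s'' at the i-th knot. Here h = (2, 2) and Δ = (15/2, -1/2), so the interior equations h_(i-1)·m_(i-1) + 2(h_(i-1)+h_i)·m_i + h_i·m_(i+1) = 6(Δ_i − Δ_(i-1)) read
  2·m_0 + 8·m_1 + 2·m_2 = 6(Δ_1 - Δ_0) = -48
Natural end conditions: m_0 = m_2 = 0.
Forward elimination and back-substitution give m_0 = 0, m_1 = -6, m_2 = 0.
On [-1, 1], s(x) = -6 + 19/2·(x + 1) + 0·(x + 1)² - 1/2·(x + 1)³.
With (x + 1) = 4/3: s(1/3) = 148/27.

5.4815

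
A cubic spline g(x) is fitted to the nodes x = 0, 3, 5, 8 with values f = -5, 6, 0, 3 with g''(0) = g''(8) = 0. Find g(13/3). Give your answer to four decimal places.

Let M_i = g''(x_i). Step sizes h_i = 3, 2, 3; slopes of the chords Δ_i = (y_(i+1) - y_i)/h_i = 11/3, -3, 1.
  3·M_0 + 10·M_1 + 2·M_2 = 6(Δ_1 - Δ_0) = -40
  2·M_1 + 10·M_2 + 3·M_3 = 6(Δ_2 - Δ_1) = 24
Natural end conditions: M_0 = M_3 = 0.
Hence M_0 = 0, M_1 = -14/3, M_2 = 10/3, M_3 = 0.
On [3, 5], g(x) = 6 - 1·(x - 3) - 7/3·(x - 3)² + 2/3·(x - 3)³.
With (x - 3) = 4/3: g(13/3) = 170/81.

2.0988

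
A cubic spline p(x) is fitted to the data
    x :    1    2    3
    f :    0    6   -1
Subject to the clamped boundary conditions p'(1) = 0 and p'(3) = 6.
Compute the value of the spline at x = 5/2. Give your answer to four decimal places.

1.4688

With M_i denoting the second derivative at x_i, h_i = 1, 1, and Δ_i = (y_(i+1) − y_i)/h_i = 6, -7:
  1·M_0 + 4·M_1 + 1·M_2 = 6(Δ_1 - Δ_0) = -78
Clamped end conditions give two more equations: 2h_0·M_0 + h_0·M_1 = 6(Δ_0 - p'(1)) = 36 and h_1·M_1 + 2h_1·M_2 = 6(p'(3) - Δ_1) = 78.
Hence M_0 = 81/2, M_1 = -45, M_2 = 123/2.
On [2, 3], p(x) = 6 - 9/4·(x - 2) - 45/2·(x - 2)² + 71/4·(x - 2)³.
With (x - 2) = 1/2: p(5/2) = 47/32.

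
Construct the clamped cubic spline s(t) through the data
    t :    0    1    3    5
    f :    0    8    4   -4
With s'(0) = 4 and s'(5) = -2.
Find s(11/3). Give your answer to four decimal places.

Write σ_i for s''(x_i). With h_i = 1, 2, 2 and divided differences Δ_i = 8, -2, -4, the continuity of s' gives the tridiagonal system
  1·σ_0 + 6·σ_1 + 2·σ_2 = 6(Δ_1 - Δ_0) = -60
  2·σ_1 + 8·σ_2 + 2·σ_3 = 6(Δ_2 - Δ_1) = -12
Clamped end conditions give two more equations: 2h_0·σ_0 + h_0·σ_1 = 6(Δ_0 - s'(0)) = 24 and h_2·σ_2 + 2h_2·σ_3 = 6(s'(5) - Δ_2) = 12.
Forward elimination and back-substitution give σ_0 = 432/23, σ_1 = -312/23, σ_2 = 30/23, σ_3 = 54/23.
On [3, 5], s(t) = 4 - 130/23·(t - 3) + 15/23·(t - 3)² + 2/23·(t - 3)³.
With (t - 3) = 2/3: s(11/3) = 340/621.

0.5475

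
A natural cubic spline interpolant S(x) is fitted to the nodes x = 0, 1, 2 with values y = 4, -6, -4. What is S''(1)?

18

Write σ_i for S''(x_i). With h_i = 1, 1 and divided differences Δ_i = -10, 2, the continuity of S' gives the tridiagonal system
  1·σ_0 + 4·σ_1 + 1·σ_2 = 6(Δ_1 - Δ_0) = 72
Natural end conditions: σ_0 = σ_2 = 0.
Solving the tridiagonal system: σ_0 = 0, σ_1 = 18, σ_2 = 0.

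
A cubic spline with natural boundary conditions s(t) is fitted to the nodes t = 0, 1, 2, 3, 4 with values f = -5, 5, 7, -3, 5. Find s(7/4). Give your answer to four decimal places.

8.0854

With m_i denoting the second derivative at x_i, h_i = 1, 1, 1, 1, and Δ_i = (y_(i+1) − y_i)/h_i = 10, 2, -10, 8:
  1·m_0 + 4·m_1 + 1·m_2 = 6(Δ_1 - Δ_0) = -48
  1·m_1 + 4·m_2 + 1·m_3 = 6(Δ_2 - Δ_1) = -72
  1·m_2 + 4·m_3 + 1·m_4 = 6(Δ_3 - Δ_2) = 108
Natural end conditions: m_0 = m_4 = 0.
Hence m_0 = 0, m_1 = -81/14, m_2 = -174/7, m_3 = 465/14, m_4 = 0.
On [1, 2], s(t) = 5 + 113/14·(t - 1) - 81/28·(t - 1)² - 89/28·(t - 1)³.
With (t - 1) = 3/4: s(7/4) = 14489/1792.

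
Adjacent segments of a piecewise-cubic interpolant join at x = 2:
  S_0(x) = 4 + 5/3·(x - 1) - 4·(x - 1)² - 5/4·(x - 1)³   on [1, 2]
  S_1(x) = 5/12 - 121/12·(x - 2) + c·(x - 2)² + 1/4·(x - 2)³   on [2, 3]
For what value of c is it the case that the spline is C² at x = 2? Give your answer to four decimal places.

-7.7500

S_0''(x) = -8 - 15/2·(x - 1), so S_0''(2) = -31/2. On the right, S_1''(2) = 2c, so c = -31/4.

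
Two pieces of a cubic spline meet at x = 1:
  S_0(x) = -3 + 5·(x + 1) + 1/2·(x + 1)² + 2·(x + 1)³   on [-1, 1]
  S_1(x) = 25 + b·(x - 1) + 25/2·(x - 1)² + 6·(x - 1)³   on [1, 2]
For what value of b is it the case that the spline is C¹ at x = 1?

S_0'(x) = 5 + 1·(x + 1) + 6·(x + 1)², so S_0'(1) = 31. On the right, S_1'(1) = b, so b = 31.

31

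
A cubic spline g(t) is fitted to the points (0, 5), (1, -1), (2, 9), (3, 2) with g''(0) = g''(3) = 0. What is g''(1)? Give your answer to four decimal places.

Write M_i for g''(x_i). With h_i = 1, 1, 1 and divided differences Δ_i = -6, 10, -7, the continuity of g' gives the tridiagonal system
  1·M_0 + 4·M_1 + 1·M_2 = 6(Δ_1 - Δ_0) = 96
  1·M_1 + 4·M_2 + 1·M_3 = 6(Δ_2 - Δ_1) = -102
Natural end conditions: M_0 = M_3 = 0.
Forward elimination and back-substitution give M_0 = 0, M_1 = 162/5, M_2 = -168/5, M_3 = 0.

32.4000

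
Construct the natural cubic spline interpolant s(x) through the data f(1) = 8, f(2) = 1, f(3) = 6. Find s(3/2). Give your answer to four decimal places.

With M_i denoting the second derivative at x_i, h_i = 1, 1, and Δ_i = (y_(i+1) − y_i)/h_i = -7, 5:
  1·M_0 + 4·M_1 + 1·M_2 = 6(Δ_1 - Δ_0) = 72
Natural end conditions: M_0 = M_2 = 0.
Solving the tridiagonal system: M_0 = 0, M_1 = 18, M_2 = 0.
On [1, 2], s(x) = 8 - 10·(x - 1) + 0·(x - 1)² + 3·(x - 1)³.
With (x - 1) = 1/2: s(3/2) = 27/8.

3.3750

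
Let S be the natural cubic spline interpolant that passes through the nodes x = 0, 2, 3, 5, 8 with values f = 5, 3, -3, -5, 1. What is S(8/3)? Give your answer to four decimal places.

-1.0623

Put m_i = S'' at the i-th knot. Here h = (2, 1, 2, 3) and Δ = (-1, -6, -1, 2), so the interior equations h_(i-1)·m_(i-1) + 2(h_(i-1)+h_i)·m_i + h_i·m_(i+1) = 6(Δ_i − Δ_(i-1)) read
  2·m_0 + 6·m_1 + 1·m_2 = 6(Δ_1 - Δ_0) = -30
  1·m_1 + 6·m_2 + 2·m_3 = 6(Δ_2 - Δ_1) = 30
  2·m_2 + 10·m_3 + 3·m_4 = 6(Δ_3 - Δ_2) = 18
Natural end conditions: m_0 = m_4 = 0.
Hence m_0 = 0, m_1 = -972/163, m_2 = 942/163, m_3 = 105/163, m_4 = 0.
On [2, 3], S(x) = 3 - 811/163·(x - 2) - 486/163·(x - 2)² + 319/163·(x - 2)³.
With (x - 2) = 2/3: S(8/3) = -4675/4401.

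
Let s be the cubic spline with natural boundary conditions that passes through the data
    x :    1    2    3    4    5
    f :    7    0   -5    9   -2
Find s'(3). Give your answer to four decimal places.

Write M_i for s''(x_i). With h_i = 1, 1, 1, 1 and divided differences Δ_i = -7, -5, 14, -11, the continuity of s' gives the tridiagonal system
  1·M_0 + 4·M_1 + 1·M_2 = 6(Δ_1 - Δ_0) = 12
  1·M_1 + 4·M_2 + 1·M_3 = 6(Δ_2 - Δ_1) = 114
  1·M_2 + 4·M_3 + 1·M_4 = 6(Δ_3 - Δ_2) = -150
Natural end conditions: M_0 = M_4 = 0.
Forward elimination and back-substitution give M_0 = 0, M_1 = -213/28, M_2 = 297/7, M_3 = -1347/28, M_4 = 0.
On [3, 4], s'(x) = b_2 + 2c_2·(x - 3) + 3d_2·(x - 3)² with b_2 = Δ_2 - h_2(2M_2 + M_3)/6 = 63/8, c_2 = M_2/2 = 297/14, d_2 = (M_3 - M_2)/(6h_2) = -845/56. So s'(3) = 63/8.

7.8750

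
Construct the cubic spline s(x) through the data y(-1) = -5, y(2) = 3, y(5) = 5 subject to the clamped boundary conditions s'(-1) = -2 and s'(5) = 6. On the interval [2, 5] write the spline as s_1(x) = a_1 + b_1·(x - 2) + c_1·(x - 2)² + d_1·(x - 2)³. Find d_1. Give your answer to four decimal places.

Let M_i = s''(x_i). Step sizes h_i = 3, 3; slopes of the chords Δ_i = (y_(i+1) - y_i)/h_i = 8/3, 2/3.
  3·M_0 + 12·M_1 + 3·M_2 = 6(Δ_1 - Δ_0) = -12
Clamped end conditions give two more equations: 2h_0·M_0 + h_0·M_1 = 6(Δ_0 - s'(-1)) = 28 and h_1·M_1 + 2h_1·M_2 = 6(s'(5) - Δ_1) = 32.
Solving: M_0 = 7, M_1 = -14/3, M_2 = 23/3.
On [2, 5], with s_1(x) = a_1 + b_1·(x - 2) + c_1·(x - 2)² + d_1·(x - 2)³: c_1 = M_1/2 = -7/3, d_1 = (M_2 - M_1)/(6h_1) = 37/54, b_1 = Δ_1 - h_1(2M_1 + M_2)/6 = 3/2.

0.6852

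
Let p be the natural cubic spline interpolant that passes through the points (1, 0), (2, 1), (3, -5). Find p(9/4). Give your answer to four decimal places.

0.0742

Put M_i = p'' at the i-th knot. Here h = (1, 1) and Δ = (1, -6), so the interior equations h_(i-1)·M_(i-1) + 2(h_(i-1)+h_i)·M_i + h_i·M_(i+1) = 6(Δ_i − Δ_(i-1)) read
  1·M_0 + 4·M_1 + 1·M_2 = 6(Δ_1 - Δ_0) = -42
Natural end conditions: M_0 = M_2 = 0.
Solving: M_0 = 0, M_1 = -21/2, M_2 = 0.
On [2, 3], p(x) = 1 - 5/2·(x - 2) - 21/4·(x - 2)² + 7/4·(x - 2)³.
With (x - 2) = 1/4: p(9/4) = 19/256.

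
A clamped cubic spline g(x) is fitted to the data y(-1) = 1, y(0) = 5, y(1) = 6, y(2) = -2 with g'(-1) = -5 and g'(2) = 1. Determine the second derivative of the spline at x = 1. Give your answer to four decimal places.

Put M_i = g'' at the i-th knot. Here h = (1, 1, 1) and Δ = (4, 1, -8), so the interior equations h_(i-1)·M_(i-1) + 2(h_(i-1)+h_i)·M_i + h_i·M_(i+1) = 6(Δ_i − Δ_(i-1)) read
  1·M_0 + 4·M_1 + 1·M_2 = 6(Δ_1 - Δ_0) = -18
  1·M_1 + 4·M_2 + 1·M_3 = 6(Δ_2 - Δ_1) = -54
Clamped end conditions give two more equations: 2h_0·M_0 + h_0·M_1 = 6(Δ_0 - g'(-1)) = 54 and h_2·M_2 + 2h_2·M_3 = 6(g'(2) - Δ_2) = 54.
Solving the tridiagonal system: M_0 = 152/5, M_1 = -34/5, M_2 = -106/5, M_3 = 188/5.

-21.2000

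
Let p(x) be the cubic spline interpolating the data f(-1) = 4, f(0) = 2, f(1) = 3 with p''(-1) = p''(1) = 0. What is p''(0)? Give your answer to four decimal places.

4.5000

With M_i denoting the second derivative at x_i, h_i = 1, 1, and Δ_i = (y_(i+1) − y_i)/h_i = -2, 1:
  1·M_0 + 4·M_1 + 1·M_2 = 6(Δ_1 - Δ_0) = 18
Natural end conditions: M_0 = M_2 = 0.
Solving the tridiagonal system: M_0 = 0, M_1 = 9/2, M_2 = 0.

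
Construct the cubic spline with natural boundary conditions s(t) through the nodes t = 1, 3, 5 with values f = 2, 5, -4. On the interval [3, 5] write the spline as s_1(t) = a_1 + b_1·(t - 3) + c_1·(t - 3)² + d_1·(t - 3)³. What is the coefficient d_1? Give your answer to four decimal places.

With M_i denoting the second derivative at x_i, h_i = 2, 2, and Δ_i = (y_(i+1) − y_i)/h_i = 3/2, -9/2:
  2·M_0 + 8·M_1 + 2·M_2 = 6(Δ_1 - Δ_0) = -36
Natural end conditions: M_0 = M_2 = 0.
Forward elimination and back-substitution give M_0 = 0, M_1 = -9/2, M_2 = 0.
On [3, 5], with s_1(t) = a_1 + b_1·(t - 3) + c_1·(t - 3)² + d_1·(t - 3)³: c_1 = M_1/2 = -9/4, d_1 = (M_2 - M_1)/(6h_1) = 3/8, b_1 = Δ_1 - h_1(2M_1 + M_2)/6 = -3/2.

0.3750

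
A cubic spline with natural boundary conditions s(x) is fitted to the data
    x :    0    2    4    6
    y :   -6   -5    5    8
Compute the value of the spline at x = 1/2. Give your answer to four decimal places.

-6.4219

Put m_i = s'' at the i-th knot. Here h = (2, 2, 2) and Δ = (1/2, 5, 3/2), so the interior equations h_(i-1)·m_(i-1) + 2(h_(i-1)+h_i)·m_i + h_i·m_(i+1) = 6(Δ_i − Δ_(i-1)) read
  2·m_0 + 8·m_1 + 2·m_2 = 6(Δ_1 - Δ_0) = 27
  2·m_1 + 8·m_2 + 2·m_3 = 6(Δ_2 - Δ_1) = -21
Natural end conditions: m_0 = m_3 = 0.
Hence m_0 = 0, m_1 = 43/10, m_2 = -37/10, m_3 = 0.
On [0, 2], s(x) = -6 - 14/15·x + 0·x² + 43/120·x³.
With x = 1/2: s(1/2) = -411/64.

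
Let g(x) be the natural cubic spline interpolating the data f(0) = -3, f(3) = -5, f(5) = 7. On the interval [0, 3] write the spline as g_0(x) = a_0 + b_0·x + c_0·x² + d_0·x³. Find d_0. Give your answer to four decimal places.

0.2222

Let M_i = g''(x_i). Step sizes h_i = 3, 2; slopes of the chords Δ_i = (y_(i+1) - y_i)/h_i = -2/3, 6.
  3·M_0 + 10·M_1 + 2·M_2 = 6(Δ_1 - Δ_0) = 40
Natural end conditions: M_0 = M_2 = 0.
Hence M_0 = 0, M_1 = 4, M_2 = 0.
On [0, 3], with g_0(x) = a_0 + b_0·x + c_0·x² + d_0·x³: c_0 = M_0/2 = 0, d_0 = (M_1 - M_0)/(6h_0) = 2/9, b_0 = Δ_0 - h_0(2M_0 + M_1)/6 = -8/3.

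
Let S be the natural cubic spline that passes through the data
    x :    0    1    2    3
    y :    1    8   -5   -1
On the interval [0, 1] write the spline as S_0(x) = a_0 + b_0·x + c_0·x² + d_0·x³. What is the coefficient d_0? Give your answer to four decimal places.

-6.4667

Let M_i = S''(x_i). Step sizes h_i = 1, 1, 1; slopes of the chords Δ_i = (y_(i+1) - y_i)/h_i = 7, -13, 4.
  1·M_0 + 4·M_1 + 1·M_2 = 6(Δ_1 - Δ_0) = -120
  1·M_1 + 4·M_2 + 1·M_3 = 6(Δ_2 - Δ_1) = 102
Natural end conditions: M_0 = M_3 = 0.
Solving the tridiagonal system: M_0 = 0, M_1 = -194/5, M_2 = 176/5, M_3 = 0.
On [0, 1], with S_0(x) = a_0 + b_0·x + c_0·x² + d_0·x³: c_0 = M_0/2 = 0, d_0 = (M_1 - M_0)/(6h_0) = -97/15, b_0 = Δ_0 - h_0(2M_0 + M_1)/6 = 202/15.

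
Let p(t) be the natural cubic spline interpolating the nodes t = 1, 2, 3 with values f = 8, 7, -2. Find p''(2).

With M_i denoting the second derivative at x_i, h_i = 1, 1, and Δ_i = (y_(i+1) − y_i)/h_i = -1, -9:
  1·M_0 + 4·M_1 + 1·M_2 = 6(Δ_1 - Δ_0) = -48
Natural end conditions: M_0 = M_2 = 0.
Solving: M_0 = 0, M_1 = -12, M_2 = 0.

-12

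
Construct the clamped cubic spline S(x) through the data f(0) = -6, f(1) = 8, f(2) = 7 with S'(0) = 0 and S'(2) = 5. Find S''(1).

-50

Put σ_i = S'' at the i-th knot. Here h = (1, 1) and Δ = (14, -1), so the interior equations h_(i-1)·σ_(i-1) + 2(h_(i-1)+h_i)·σ_i + h_i·σ_(i+1) = 6(Δ_i − Δ_(i-1)) read
  1·σ_0 + 4·σ_1 + 1·σ_2 = 6(Δ_1 - Δ_0) = -90
Clamped end conditions give two more equations: 2h_0·σ_0 + h_0·σ_1 = 6(Δ_0 - S'(0)) = 84 and h_1·σ_1 + 2h_1·σ_2 = 6(S'(2) - Δ_1) = 36.
Forward elimination and back-substitution give σ_0 = 67, σ_1 = -50, σ_2 = 43.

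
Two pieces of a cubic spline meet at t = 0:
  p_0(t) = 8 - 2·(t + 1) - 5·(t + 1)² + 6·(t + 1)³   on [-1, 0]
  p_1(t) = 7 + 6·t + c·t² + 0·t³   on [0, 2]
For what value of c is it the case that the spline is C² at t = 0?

13

p_0''(t) = -10 + 36·(t + 1), so p_0''(0) = 26. On the right, p_1''(0) = 2c, so c = 13.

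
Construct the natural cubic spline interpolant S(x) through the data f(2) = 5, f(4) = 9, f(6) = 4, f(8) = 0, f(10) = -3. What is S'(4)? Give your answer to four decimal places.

Put σ_i = S'' at the i-th knot. Here h = (2, 2, 2, 2) and Δ = (2, -5/2, -2, -3/2), so the interior equations h_(i-1)·σ_(i-1) + 2(h_(i-1)+h_i)·σ_i + h_i·σ_(i+1) = 6(Δ_i − Δ_(i-1)) read
  2·σ_0 + 8·σ_1 + 2·σ_2 = 6(Δ_1 - Δ_0) = -27
  2·σ_1 + 8·σ_2 + 2·σ_3 = 6(Δ_2 - Δ_1) = 3
  2·σ_2 + 8·σ_3 + 2·σ_4 = 6(Δ_3 - Δ_2) = 3
Natural end conditions: σ_0 = σ_4 = 0.
Solving the tridiagonal system: σ_0 = 0, σ_1 = -207/56, σ_2 = 9/7, σ_3 = 3/56, σ_4 = 0.
On [4, 6], S'(x) = b_1 + 2c_1·(x - 4) + 3d_1·(x - 4)² with b_1 = Δ_1 - h_1(2σ_1 + σ_2)/6 = -13/28, c_1 = σ_1/2 = -207/112, d_1 = (σ_2 - σ_1)/(6h_1) = 93/224. So S'(4) = -13/28.

-0.4643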